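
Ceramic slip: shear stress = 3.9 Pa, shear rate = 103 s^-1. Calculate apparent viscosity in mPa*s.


eta = tau/gamma * 1000 = 3.9/103 * 1000 = 37.9 mPa*s

37.9


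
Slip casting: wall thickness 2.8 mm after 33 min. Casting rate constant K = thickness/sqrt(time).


K = 2.8 / sqrt(33) = 2.8 / 5.7446 = 0.487 mm/min^0.5

0.487


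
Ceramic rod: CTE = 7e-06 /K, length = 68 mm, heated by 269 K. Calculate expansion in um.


dL = 7e-06 * 68 * 269 * 1000 = 128.044 um

128.044


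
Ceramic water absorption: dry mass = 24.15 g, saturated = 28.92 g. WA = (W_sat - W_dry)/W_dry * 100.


WA = (28.92 - 24.15) / 24.15 * 100 = 19.75%

19.75


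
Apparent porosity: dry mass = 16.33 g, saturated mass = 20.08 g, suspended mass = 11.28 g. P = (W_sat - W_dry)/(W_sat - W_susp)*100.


P = (20.08 - 16.33) / (20.08 - 11.28) * 100 = 3.75 / 8.8 * 100 = 42.6%

42.6


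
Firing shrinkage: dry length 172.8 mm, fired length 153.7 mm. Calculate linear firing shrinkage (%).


FS = (172.8 - 153.7) / 172.8 * 100 = 11.05%

11.05


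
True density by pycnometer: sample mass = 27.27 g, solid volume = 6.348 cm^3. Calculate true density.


TD = 27.27 / 6.348 = 4.296 g/cm^3

4.296


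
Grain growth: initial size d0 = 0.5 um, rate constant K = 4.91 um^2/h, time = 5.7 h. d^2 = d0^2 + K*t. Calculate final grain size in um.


d^2 = 0.5^2 + 4.91*5.7 = 28.237
d = sqrt(28.237) = 5.31 um

5.31


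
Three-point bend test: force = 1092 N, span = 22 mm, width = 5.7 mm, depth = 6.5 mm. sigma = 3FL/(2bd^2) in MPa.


sigma = 3*1092*22/(2*5.7*6.5^2) = 149.6 MPa

149.6


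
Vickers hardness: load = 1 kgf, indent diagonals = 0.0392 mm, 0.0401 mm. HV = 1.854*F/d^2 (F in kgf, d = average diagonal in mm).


d_avg = (0.0392+0.0401)/2 = 0.03965 mm
HV = 1.854*1/0.03965^2 = 1179

1179


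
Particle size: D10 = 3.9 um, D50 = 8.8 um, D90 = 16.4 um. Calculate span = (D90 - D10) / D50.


Span = (16.4 - 3.9) / 8.8 = 12.5 / 8.8 = 1.42

1.42


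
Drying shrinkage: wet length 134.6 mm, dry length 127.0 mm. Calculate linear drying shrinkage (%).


DS = (134.6 - 127.0) / 134.6 * 100 = 5.65%

5.65


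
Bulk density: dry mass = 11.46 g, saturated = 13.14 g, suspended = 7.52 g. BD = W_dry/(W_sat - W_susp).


BD = 11.46 / (13.14 - 7.52) = 11.46 / 5.62 = 2.039 g/cm^3

2.039


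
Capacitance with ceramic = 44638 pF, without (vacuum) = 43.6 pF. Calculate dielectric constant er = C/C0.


er = 44638 / 43.6 = 1023.81

1023.81


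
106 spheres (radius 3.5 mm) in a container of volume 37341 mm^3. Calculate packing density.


V_sphere = 4/3*pi*3.5^3 = 179.5944 mm^3
Total V = 106*179.5944 = 19037.0064 mm^3
PD = 19037.0064 / 37341 = 0.51

0.51


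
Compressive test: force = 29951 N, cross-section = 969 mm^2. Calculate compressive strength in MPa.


CS = 29951 / 969 = 30.9 MPa

30.9


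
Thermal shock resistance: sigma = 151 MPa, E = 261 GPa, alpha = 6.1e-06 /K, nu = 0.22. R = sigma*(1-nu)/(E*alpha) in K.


R = 151*(1-0.22)/(261*1000*6.1e-06) = 74 K

74


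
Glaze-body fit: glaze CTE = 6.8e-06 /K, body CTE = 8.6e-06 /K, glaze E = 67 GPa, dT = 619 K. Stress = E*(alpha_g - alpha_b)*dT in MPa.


Stress = 67*1000*(6.8e-06 - 8.6e-06)*619 = -74.7 MPa

-74.7


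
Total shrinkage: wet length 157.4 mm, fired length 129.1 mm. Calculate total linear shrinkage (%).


TS = (157.4 - 129.1) / 157.4 * 100 = 17.98%

17.98


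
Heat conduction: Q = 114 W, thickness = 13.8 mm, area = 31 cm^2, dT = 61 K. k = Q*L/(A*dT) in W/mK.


k = 114*13.8/1000/(31/10000*61) = 8.32 W/mK

8.32


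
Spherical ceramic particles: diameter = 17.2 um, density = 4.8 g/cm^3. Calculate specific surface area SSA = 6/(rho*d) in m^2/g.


SSA = 6 / (4.8 * 17.2) = 0.073 m^2/g

0.073


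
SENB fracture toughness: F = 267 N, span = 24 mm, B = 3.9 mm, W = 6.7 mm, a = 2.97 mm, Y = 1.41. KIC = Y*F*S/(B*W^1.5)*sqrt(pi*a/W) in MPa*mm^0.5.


KIC = 1.41*267*24/(3.9*6.7^1.5)*sqrt(pi*2.97/6.7) = 157.65

157.65


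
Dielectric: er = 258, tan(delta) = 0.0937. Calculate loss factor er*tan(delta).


Loss = 258 * 0.0937 = 24.175

24.175


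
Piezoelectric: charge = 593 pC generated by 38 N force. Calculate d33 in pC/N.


d33 = 593 / 38 = 15.6 pC/N

15.6


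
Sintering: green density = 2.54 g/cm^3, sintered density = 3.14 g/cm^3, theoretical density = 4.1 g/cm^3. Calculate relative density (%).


Relative = 3.14 / 4.1 * 100 = 76.6%

76.6


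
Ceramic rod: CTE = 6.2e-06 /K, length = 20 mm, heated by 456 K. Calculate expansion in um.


dL = 6.2e-06 * 20 * 456 * 1000 = 56.544 um

56.544


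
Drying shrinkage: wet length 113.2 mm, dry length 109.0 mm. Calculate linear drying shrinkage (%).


DS = (113.2 - 109.0) / 113.2 * 100 = 3.71%

3.71


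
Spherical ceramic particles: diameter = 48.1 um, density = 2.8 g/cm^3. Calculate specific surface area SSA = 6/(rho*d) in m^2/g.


SSA = 6 / (2.8 * 48.1) = 0.045 m^2/g

0.045


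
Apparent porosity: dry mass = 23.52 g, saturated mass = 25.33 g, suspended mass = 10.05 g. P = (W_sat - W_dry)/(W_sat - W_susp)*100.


P = (25.33 - 23.52) / (25.33 - 10.05) * 100 = 1.81 / 15.28 * 100 = 11.8%

11.8


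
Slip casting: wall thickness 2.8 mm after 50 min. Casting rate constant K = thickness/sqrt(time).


K = 2.8 / sqrt(50) = 2.8 / 7.0711 = 0.396 mm/min^0.5

0.396


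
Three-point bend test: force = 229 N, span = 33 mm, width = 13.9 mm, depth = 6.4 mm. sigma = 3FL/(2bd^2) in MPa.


sigma = 3*229*33/(2*13.9*6.4^2) = 19.9 MPa

19.9


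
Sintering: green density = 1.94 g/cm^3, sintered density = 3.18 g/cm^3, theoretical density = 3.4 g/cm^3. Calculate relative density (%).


Relative = 3.18 / 3.4 * 100 = 93.5%

93.5


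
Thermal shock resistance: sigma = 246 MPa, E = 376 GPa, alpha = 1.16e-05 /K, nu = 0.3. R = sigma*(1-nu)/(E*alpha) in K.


R = 246*(1-0.3)/(376*1000*1.16e-05) = 39 K

39


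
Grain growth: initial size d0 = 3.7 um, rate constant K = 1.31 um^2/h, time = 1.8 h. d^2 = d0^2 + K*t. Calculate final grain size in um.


d^2 = 3.7^2 + 1.31*1.8 = 16.048
d = sqrt(16.048) = 4.01 um

4.01


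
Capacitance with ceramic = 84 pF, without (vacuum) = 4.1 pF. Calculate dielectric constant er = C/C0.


er = 84 / 4.1 = 20.49

20.49


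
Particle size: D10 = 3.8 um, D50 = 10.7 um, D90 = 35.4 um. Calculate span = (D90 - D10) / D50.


Span = (35.4 - 3.8) / 10.7 = 31.6 / 10.7 = 2.953

2.953


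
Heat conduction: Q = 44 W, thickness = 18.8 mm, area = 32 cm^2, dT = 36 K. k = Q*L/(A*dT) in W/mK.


k = 44*18.8/1000/(32/10000*36) = 7.18 W/mK

7.18


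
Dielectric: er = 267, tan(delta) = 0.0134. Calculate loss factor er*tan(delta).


Loss = 267 * 0.0134 = 3.578

3.578


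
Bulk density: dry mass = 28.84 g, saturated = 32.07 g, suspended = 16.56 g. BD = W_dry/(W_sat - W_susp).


BD = 28.84 / (32.07 - 16.56) = 28.84 / 15.51 = 1.859 g/cm^3

1.859


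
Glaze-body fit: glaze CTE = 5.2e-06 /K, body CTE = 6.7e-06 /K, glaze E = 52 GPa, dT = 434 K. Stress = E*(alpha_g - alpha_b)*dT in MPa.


Stress = 52*1000*(5.2e-06 - 6.7e-06)*434 = -33.9 MPa

-33.9


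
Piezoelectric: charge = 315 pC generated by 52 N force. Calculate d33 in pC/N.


d33 = 315 / 52 = 6.1 pC/N

6.1


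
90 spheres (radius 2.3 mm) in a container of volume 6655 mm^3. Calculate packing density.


V_sphere = 4/3*pi*2.3^3 = 50.965 mm^3
Total V = 90*50.965 = 4586.85 mm^3
PD = 4586.85 / 6655 = 0.689

0.689


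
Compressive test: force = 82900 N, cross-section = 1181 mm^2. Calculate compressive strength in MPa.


CS = 82900 / 1181 = 70.2 MPa

70.2


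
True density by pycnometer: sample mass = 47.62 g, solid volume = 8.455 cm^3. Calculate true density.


TD = 47.62 / 8.455 = 5.632 g/cm^3

5.632


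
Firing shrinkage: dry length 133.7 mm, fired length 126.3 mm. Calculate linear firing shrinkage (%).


FS = (133.7 - 126.3) / 133.7 * 100 = 5.53%

5.53


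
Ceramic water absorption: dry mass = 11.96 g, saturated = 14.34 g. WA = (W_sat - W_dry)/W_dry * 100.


WA = (14.34 - 11.96) / 11.96 * 100 = 19.9%

19.9


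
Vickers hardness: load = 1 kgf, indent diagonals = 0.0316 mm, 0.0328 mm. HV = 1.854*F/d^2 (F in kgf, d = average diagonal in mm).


d_avg = (0.0316+0.0328)/2 = 0.0322 mm
HV = 1.854*1/0.0322^2 = 1788

1788


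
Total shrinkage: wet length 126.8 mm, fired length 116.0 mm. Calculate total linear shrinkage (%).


TS = (126.8 - 116.0) / 126.8 * 100 = 8.52%

8.52


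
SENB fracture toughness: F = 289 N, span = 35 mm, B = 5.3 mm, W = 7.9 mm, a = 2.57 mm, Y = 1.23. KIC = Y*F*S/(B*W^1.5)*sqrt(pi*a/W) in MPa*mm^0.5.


KIC = 1.23*289*35/(5.3*7.9^1.5)*sqrt(pi*2.57/7.9) = 106.88

106.88


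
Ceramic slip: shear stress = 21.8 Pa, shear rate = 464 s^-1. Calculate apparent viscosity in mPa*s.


eta = tau/gamma * 1000 = 21.8/464 * 1000 = 47.0 mPa*s

47.0


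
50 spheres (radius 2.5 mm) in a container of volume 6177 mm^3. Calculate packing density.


V_sphere = 4/3*pi*2.5^3 = 65.4498 mm^3
Total V = 50*65.4498 = 3272.49 mm^3
PD = 3272.49 / 6177 = 0.53

0.53


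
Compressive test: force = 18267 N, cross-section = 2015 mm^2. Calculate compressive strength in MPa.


CS = 18267 / 2015 = 9.1 MPa

9.1


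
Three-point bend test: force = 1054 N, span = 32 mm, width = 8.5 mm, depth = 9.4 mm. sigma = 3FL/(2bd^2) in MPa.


sigma = 3*1054*32/(2*8.5*9.4^2) = 67.4 MPa

67.4


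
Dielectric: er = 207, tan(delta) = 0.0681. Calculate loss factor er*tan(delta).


Loss = 207 * 0.0681 = 14.097

14.097


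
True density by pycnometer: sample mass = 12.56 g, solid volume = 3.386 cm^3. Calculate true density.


TD = 12.56 / 3.386 = 3.709 g/cm^3

3.709


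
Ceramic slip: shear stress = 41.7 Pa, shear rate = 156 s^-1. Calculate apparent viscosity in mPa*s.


eta = tau/gamma * 1000 = 41.7/156 * 1000 = 267.3 mPa*s

267.3


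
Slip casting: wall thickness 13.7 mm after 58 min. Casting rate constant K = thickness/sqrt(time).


K = 13.7 / sqrt(58) = 13.7 / 7.6158 = 1.799 mm/min^0.5

1.799


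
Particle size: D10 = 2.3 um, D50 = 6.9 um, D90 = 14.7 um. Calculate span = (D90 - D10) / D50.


Span = (14.7 - 2.3) / 6.9 = 12.4 / 6.9 = 1.797

1.797


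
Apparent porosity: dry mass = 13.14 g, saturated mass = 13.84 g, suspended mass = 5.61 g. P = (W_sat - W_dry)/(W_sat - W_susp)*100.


P = (13.84 - 13.14) / (13.84 - 5.61) * 100 = 0.7 / 8.23 * 100 = 8.5%

8.5


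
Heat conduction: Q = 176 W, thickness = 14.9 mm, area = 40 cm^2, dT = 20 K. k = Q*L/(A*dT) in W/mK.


k = 176*14.9/1000/(40/10000*20) = 32.78 W/mK

32.78


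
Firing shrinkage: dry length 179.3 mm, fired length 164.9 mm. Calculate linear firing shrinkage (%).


FS = (179.3 - 164.9) / 179.3 * 100 = 8.03%

8.03


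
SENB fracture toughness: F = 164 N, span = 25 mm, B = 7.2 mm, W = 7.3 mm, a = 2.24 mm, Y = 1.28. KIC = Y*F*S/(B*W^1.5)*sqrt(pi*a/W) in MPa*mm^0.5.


KIC = 1.28*164*25/(7.2*7.3^1.5)*sqrt(pi*2.24/7.3) = 36.28

36.28


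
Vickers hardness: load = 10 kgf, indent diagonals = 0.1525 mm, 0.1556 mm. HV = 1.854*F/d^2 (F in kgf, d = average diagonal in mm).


d_avg = (0.1525+0.1556)/2 = 0.15405 mm
HV = 1.854*10/0.15405^2 = 781

781


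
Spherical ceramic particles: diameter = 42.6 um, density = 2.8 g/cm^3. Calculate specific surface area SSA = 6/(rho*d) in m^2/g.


SSA = 6 / (2.8 * 42.6) = 0.05 m^2/g

0.05


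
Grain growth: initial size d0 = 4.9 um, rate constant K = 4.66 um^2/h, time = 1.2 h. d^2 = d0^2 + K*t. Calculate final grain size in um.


d^2 = 4.9^2 + 4.66*1.2 = 29.602
d = sqrt(29.602) = 5.44 um

5.44


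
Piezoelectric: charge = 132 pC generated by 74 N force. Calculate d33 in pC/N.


d33 = 132 / 74 = 1.8 pC/N

1.8


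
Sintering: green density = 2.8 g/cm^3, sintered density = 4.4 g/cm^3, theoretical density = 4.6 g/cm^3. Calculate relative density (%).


Relative = 4.4 / 4.6 * 100 = 95.7%

95.7


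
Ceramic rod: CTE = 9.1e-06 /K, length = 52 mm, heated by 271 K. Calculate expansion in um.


dL = 9.1e-06 * 52 * 271 * 1000 = 128.237 um

128.237


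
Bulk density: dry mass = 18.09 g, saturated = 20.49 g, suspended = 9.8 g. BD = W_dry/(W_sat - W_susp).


BD = 18.09 / (20.49 - 9.8) = 18.09 / 10.69 = 1.692 g/cm^3

1.692


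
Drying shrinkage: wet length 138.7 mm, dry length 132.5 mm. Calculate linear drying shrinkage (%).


DS = (138.7 - 132.5) / 138.7 * 100 = 4.47%

4.47


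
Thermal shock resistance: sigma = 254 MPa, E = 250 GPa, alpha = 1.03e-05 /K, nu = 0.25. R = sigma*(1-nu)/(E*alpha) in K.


R = 254*(1-0.25)/(250*1000*1.03e-05) = 74 K

74


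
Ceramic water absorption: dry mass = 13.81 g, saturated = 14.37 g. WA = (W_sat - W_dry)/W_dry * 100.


WA = (14.37 - 13.81) / 13.81 * 100 = 4.06%

4.06


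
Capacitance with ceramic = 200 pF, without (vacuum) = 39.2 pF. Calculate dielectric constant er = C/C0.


er = 200 / 39.2 = 5.1

5.1


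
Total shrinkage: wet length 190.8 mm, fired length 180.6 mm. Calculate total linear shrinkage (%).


TS = (190.8 - 180.6) / 190.8 * 100 = 5.35%

5.35


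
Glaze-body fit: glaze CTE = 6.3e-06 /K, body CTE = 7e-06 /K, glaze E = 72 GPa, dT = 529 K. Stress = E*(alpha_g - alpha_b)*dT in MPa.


Stress = 72*1000*(6.3e-06 - 7e-06)*529 = -26.7 MPa

-26.7


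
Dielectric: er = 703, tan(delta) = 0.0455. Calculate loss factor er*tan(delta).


Loss = 703 * 0.0455 = 31.987

31.987


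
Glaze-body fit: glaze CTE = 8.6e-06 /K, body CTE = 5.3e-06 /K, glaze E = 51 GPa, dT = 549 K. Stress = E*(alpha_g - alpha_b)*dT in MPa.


Stress = 51*1000*(8.6e-06 - 5.3e-06)*549 = 92.4 MPa

92.4


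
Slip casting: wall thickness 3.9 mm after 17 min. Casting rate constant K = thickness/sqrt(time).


K = 3.9 / sqrt(17) = 3.9 / 4.1231 = 0.946 mm/min^0.5

0.946


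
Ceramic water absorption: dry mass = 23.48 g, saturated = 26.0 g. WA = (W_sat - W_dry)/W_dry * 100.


WA = (26.0 - 23.48) / 23.48 * 100 = 10.73%

10.73


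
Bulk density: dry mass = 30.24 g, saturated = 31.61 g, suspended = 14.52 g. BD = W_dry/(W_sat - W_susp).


BD = 30.24 / (31.61 - 14.52) = 30.24 / 17.09 = 1.769 g/cm^3

1.769


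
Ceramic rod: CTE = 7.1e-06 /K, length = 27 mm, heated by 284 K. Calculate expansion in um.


dL = 7.1e-06 * 27 * 284 * 1000 = 54.443 um

54.443


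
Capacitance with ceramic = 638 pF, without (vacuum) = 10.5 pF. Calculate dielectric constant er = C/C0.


er = 638 / 10.5 = 60.76

60.76


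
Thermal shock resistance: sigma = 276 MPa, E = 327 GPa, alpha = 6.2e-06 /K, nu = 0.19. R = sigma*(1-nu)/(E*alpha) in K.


R = 276*(1-0.19)/(327*1000*6.2e-06) = 110 K

110


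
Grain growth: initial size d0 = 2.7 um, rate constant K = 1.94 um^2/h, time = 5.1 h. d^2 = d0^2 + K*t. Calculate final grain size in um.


d^2 = 2.7^2 + 1.94*5.1 = 17.184
d = sqrt(17.184) = 4.15 um

4.15


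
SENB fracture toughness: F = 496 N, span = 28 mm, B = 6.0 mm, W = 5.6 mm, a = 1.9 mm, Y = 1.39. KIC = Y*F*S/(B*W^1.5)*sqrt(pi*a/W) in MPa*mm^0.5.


KIC = 1.39*496*28/(6.0*5.6^1.5)*sqrt(pi*1.9/5.6) = 250.66

250.66


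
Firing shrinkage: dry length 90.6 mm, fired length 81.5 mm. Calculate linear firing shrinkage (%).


FS = (90.6 - 81.5) / 90.6 * 100 = 10.04%

10.04


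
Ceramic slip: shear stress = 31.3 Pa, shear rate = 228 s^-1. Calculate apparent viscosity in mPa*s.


eta = tau/gamma * 1000 = 31.3/228 * 1000 = 137.3 mPa*s

137.3


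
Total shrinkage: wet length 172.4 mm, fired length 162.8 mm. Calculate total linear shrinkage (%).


TS = (172.4 - 162.8) / 172.4 * 100 = 5.57%

5.57


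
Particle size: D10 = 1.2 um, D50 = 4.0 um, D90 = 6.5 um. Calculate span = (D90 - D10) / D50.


Span = (6.5 - 1.2) / 4.0 = 5.3 / 4.0 = 1.325

1.325


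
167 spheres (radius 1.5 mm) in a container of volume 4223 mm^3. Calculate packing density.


V_sphere = 4/3*pi*1.5^3 = 14.1372 mm^3
Total V = 167*14.1372 = 2360.9124 mm^3
PD = 2360.9124 / 4223 = 0.559

0.559


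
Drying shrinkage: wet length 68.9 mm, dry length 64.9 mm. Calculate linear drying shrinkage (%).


DS = (68.9 - 64.9) / 68.9 * 100 = 5.81%

5.81


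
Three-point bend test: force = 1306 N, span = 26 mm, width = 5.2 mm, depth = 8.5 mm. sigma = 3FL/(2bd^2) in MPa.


sigma = 3*1306*26/(2*5.2*8.5^2) = 135.6 MPa

135.6


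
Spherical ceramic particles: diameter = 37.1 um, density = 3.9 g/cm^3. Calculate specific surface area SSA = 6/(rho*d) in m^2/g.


SSA = 6 / (3.9 * 37.1) = 0.041 m^2/g

0.041


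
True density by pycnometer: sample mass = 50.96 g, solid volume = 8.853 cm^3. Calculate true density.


TD = 50.96 / 8.853 = 5.756 g/cm^3

5.756


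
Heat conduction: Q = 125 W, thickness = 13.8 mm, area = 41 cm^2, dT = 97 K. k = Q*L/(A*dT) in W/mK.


k = 125*13.8/1000/(41/10000*97) = 4.34 W/mK

4.34


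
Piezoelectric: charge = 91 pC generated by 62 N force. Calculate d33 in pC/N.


d33 = 91 / 62 = 1.5 pC/N

1.5


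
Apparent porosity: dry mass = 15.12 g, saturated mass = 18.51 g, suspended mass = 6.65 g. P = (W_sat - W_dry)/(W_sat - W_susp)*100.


P = (18.51 - 15.12) / (18.51 - 6.65) * 100 = 3.39 / 11.86 * 100 = 28.6%

28.6


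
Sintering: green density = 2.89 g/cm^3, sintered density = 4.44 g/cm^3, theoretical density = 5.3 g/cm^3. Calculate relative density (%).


Relative = 4.44 / 5.3 * 100 = 83.8%

83.8


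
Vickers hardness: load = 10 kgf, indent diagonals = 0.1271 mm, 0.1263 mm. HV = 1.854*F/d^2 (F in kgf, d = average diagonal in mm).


d_avg = (0.1271+0.1263)/2 = 0.1267 mm
HV = 1.854*10/0.1267^2 = 1155

1155


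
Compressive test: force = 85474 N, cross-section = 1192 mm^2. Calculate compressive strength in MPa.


CS = 85474 / 1192 = 71.7 MPa

71.7


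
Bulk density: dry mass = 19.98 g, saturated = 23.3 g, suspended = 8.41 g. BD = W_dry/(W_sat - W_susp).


BD = 19.98 / (23.3 - 8.41) = 19.98 / 14.89 = 1.342 g/cm^3

1.342


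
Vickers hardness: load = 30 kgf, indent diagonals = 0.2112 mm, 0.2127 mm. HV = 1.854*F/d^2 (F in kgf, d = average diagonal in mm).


d_avg = (0.2112+0.2127)/2 = 0.21195 mm
HV = 1.854*30/0.21195^2 = 1238

1238


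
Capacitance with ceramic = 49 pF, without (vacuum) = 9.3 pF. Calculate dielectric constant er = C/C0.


er = 49 / 9.3 = 5.27

5.27


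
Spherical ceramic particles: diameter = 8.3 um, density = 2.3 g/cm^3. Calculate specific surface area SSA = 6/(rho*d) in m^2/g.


SSA = 6 / (2.3 * 8.3) = 0.314 m^2/g

0.314


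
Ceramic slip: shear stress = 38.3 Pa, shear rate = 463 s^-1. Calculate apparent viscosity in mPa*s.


eta = tau/gamma * 1000 = 38.3/463 * 1000 = 82.7 mPa*s

82.7


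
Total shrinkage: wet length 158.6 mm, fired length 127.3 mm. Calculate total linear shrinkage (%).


TS = (158.6 - 127.3) / 158.6 * 100 = 19.74%

19.74


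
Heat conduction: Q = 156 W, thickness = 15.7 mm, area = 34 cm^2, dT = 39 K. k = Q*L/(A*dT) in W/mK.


k = 156*15.7/1000/(34/10000*39) = 18.47 W/mK

18.47


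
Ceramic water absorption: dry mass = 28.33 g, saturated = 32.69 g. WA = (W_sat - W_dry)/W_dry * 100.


WA = (32.69 - 28.33) / 28.33 * 100 = 15.39%

15.39


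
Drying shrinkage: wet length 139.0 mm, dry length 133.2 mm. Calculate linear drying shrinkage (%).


DS = (139.0 - 133.2) / 139.0 * 100 = 4.17%

4.17


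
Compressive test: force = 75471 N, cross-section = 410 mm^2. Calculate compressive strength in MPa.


CS = 75471 / 410 = 184.1 MPa

184.1


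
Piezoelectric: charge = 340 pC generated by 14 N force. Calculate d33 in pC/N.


d33 = 340 / 14 = 24.3 pC/N

24.3


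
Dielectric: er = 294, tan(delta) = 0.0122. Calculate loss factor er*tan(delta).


Loss = 294 * 0.0122 = 3.587

3.587


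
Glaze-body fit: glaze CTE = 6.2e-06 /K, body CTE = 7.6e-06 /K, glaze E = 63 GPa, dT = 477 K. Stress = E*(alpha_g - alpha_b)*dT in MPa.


Stress = 63*1000*(6.2e-06 - 7.6e-06)*477 = -42.1 MPa

-42.1


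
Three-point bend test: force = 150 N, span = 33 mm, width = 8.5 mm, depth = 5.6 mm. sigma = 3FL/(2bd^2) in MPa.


sigma = 3*150*33/(2*8.5*5.6^2) = 27.9 MPa

27.9


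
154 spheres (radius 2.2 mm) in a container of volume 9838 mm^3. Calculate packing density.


V_sphere = 4/3*pi*2.2^3 = 44.6022 mm^3
Total V = 154*44.6022 = 6868.7388 mm^3
PD = 6868.7388 / 9838 = 0.698

0.698


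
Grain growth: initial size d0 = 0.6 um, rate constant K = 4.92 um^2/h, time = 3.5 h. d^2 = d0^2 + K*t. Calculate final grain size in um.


d^2 = 0.6^2 + 4.92*3.5 = 17.58
d = sqrt(17.58) = 4.19 um

4.19


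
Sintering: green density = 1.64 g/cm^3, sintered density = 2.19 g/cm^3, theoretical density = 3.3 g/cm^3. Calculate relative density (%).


Relative = 2.19 / 3.3 * 100 = 66.4%

66.4


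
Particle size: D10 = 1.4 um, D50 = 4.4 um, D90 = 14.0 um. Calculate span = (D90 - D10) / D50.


Span = (14.0 - 1.4) / 4.4 = 12.6 / 4.4 = 2.864

2.864


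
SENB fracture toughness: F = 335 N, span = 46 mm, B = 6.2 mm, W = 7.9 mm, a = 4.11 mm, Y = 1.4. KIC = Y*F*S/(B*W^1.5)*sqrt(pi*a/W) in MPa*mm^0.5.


KIC = 1.4*335*46/(6.2*7.9^1.5)*sqrt(pi*4.11/7.9) = 200.35

200.35


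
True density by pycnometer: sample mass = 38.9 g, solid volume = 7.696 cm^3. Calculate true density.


TD = 38.9 / 7.696 = 5.055 g/cm^3

5.055


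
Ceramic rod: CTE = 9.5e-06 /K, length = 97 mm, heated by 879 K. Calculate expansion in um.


dL = 9.5e-06 * 97 * 879 * 1000 = 809.999 um

809.999


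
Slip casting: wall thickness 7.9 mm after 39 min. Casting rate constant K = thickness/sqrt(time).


K = 7.9 / sqrt(39) = 7.9 / 6.245 = 1.265 mm/min^0.5

1.265


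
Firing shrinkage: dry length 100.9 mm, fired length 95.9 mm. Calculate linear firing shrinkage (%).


FS = (100.9 - 95.9) / 100.9 * 100 = 4.96%

4.96


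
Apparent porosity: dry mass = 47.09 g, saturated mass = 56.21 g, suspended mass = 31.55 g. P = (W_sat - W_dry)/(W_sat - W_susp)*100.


P = (56.21 - 47.09) / (56.21 - 31.55) * 100 = 9.12 / 24.66 * 100 = 37.0%

37.0


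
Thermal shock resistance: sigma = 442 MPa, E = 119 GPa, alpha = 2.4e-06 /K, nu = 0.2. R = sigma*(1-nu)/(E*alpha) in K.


R = 442*(1-0.2)/(119*1000*2.4e-06) = 1238 K

1238


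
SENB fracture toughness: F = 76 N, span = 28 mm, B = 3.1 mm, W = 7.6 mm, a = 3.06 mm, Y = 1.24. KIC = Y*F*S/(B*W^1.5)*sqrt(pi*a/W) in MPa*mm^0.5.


KIC = 1.24*76*28/(3.1*7.6^1.5)*sqrt(pi*3.06/7.6) = 45.69

45.69


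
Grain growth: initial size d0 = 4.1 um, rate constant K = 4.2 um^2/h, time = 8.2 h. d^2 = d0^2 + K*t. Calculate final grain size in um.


d^2 = 4.1^2 + 4.2*8.2 = 51.25
d = sqrt(51.25) = 7.16 um

7.16


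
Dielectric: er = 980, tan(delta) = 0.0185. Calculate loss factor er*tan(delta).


Loss = 980 * 0.0185 = 18.13

18.13


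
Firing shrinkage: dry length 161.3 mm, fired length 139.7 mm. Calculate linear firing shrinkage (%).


FS = (161.3 - 139.7) / 161.3 * 100 = 13.39%

13.39


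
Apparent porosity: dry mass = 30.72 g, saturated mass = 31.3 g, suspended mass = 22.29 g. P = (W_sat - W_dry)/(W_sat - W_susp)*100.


P = (31.3 - 30.72) / (31.3 - 22.29) * 100 = 0.58 / 9.01 * 100 = 6.4%

6.4


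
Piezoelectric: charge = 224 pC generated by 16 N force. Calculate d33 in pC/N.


d33 = 224 / 16 = 14.0 pC/N

14.0


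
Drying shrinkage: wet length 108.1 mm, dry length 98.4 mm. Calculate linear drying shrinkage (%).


DS = (108.1 - 98.4) / 108.1 * 100 = 8.97%

8.97


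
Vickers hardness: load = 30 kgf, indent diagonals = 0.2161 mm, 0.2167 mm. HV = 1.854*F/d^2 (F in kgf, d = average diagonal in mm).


d_avg = (0.2161+0.2167)/2 = 0.2164 mm
HV = 1.854*30/0.2164^2 = 1188

1188


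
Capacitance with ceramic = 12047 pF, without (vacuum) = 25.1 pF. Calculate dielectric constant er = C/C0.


er = 12047 / 25.1 = 479.96

479.96


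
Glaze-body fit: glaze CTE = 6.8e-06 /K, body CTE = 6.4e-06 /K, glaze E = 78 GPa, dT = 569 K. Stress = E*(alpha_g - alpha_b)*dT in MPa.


Stress = 78*1000*(6.8e-06 - 6.4e-06)*569 = 17.8 MPa

17.8


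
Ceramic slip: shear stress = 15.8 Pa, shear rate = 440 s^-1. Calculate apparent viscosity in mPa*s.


eta = tau/gamma * 1000 = 15.8/440 * 1000 = 35.9 mPa*s

35.9


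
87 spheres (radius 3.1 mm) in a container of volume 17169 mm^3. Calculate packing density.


V_sphere = 4/3*pi*3.1^3 = 124.7882 mm^3
Total V = 87*124.7882 = 10856.5734 mm^3
PD = 10856.5734 / 17169 = 0.632

0.632


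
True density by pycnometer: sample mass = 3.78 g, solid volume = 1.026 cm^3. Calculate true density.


TD = 3.78 / 1.026 = 3.684 g/cm^3

3.684


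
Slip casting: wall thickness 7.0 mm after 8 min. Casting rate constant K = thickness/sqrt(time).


K = 7.0 / sqrt(8) = 7.0 / 2.8284 = 2.475 mm/min^0.5

2.475


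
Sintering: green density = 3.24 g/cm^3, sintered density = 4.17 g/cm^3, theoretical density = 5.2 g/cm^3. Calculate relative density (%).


Relative = 4.17 / 5.2 * 100 = 80.2%

80.2


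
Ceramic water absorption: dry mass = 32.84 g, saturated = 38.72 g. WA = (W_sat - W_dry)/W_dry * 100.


WA = (38.72 - 32.84) / 32.84 * 100 = 17.9%

17.9


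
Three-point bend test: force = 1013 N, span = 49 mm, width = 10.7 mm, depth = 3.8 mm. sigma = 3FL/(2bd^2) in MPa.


sigma = 3*1013*49/(2*10.7*3.8^2) = 481.9 MPa

481.9


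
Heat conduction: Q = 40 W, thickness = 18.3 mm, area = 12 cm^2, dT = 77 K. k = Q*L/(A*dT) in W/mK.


k = 40*18.3/1000/(12/10000*77) = 7.92 W/mK

7.92


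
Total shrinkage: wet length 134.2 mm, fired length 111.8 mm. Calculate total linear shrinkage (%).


TS = (134.2 - 111.8) / 134.2 * 100 = 16.69%

16.69


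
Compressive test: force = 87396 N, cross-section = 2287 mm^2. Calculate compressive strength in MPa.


CS = 87396 / 2287 = 38.2 MPa

38.2


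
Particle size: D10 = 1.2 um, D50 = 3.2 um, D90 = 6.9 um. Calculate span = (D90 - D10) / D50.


Span = (6.9 - 1.2) / 3.2 = 5.7 / 3.2 = 1.781

1.781


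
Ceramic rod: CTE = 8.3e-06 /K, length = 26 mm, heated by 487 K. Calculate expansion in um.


dL = 8.3e-06 * 26 * 487 * 1000 = 105.095 um

105.095


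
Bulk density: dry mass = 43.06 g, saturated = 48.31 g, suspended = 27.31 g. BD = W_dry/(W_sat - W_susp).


BD = 43.06 / (48.31 - 27.31) = 43.06 / 21.0 = 2.05 g/cm^3

2.05


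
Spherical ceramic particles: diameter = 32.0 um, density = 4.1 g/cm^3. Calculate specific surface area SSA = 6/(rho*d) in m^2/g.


SSA = 6 / (4.1 * 32.0) = 0.046 m^2/g

0.046


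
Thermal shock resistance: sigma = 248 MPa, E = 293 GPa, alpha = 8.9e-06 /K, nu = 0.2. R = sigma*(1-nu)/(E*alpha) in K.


R = 248*(1-0.2)/(293*1000*8.9e-06) = 76 K

76


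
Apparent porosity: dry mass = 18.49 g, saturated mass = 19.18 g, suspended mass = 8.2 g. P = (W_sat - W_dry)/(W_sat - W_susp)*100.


P = (19.18 - 18.49) / (19.18 - 8.2) * 100 = 0.69 / 10.98 * 100 = 6.3%

6.3


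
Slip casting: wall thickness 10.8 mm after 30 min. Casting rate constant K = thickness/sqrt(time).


K = 10.8 / sqrt(30) = 10.8 / 5.4772 = 1.972 mm/min^0.5

1.972


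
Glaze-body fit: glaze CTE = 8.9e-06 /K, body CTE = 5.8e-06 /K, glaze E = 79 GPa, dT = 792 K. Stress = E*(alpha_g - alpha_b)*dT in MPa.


Stress = 79*1000*(8.9e-06 - 5.8e-06)*792 = 194.0 MPa

194.0


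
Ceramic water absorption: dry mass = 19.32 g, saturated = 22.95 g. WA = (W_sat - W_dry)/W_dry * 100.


WA = (22.95 - 19.32) / 19.32 * 100 = 18.79%

18.79


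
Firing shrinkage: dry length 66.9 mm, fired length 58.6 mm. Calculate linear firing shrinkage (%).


FS = (66.9 - 58.6) / 66.9 * 100 = 12.41%

12.41


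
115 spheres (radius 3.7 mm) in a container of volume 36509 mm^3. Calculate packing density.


V_sphere = 4/3*pi*3.7^3 = 212.1748 mm^3
Total V = 115*212.1748 = 24400.102 mm^3
PD = 24400.102 / 36509 = 0.668

0.668


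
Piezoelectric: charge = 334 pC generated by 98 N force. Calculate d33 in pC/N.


d33 = 334 / 98 = 3.4 pC/N

3.4


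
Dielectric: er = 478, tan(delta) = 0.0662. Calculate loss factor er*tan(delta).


Loss = 478 * 0.0662 = 31.644

31.644


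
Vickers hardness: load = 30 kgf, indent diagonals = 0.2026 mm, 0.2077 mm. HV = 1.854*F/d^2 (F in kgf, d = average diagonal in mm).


d_avg = (0.2026+0.2077)/2 = 0.20515 mm
HV = 1.854*30/0.20515^2 = 1322

1322


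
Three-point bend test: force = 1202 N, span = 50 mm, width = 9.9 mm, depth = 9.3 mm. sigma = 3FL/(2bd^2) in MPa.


sigma = 3*1202*50/(2*9.9*9.3^2) = 105.3 MPa

105.3


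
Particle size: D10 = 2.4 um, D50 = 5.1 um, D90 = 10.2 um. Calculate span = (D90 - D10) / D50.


Span = (10.2 - 2.4) / 5.1 = 7.8 / 5.1 = 1.529

1.529


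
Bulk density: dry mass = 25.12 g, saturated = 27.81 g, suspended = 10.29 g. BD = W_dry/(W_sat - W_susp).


BD = 25.12 / (27.81 - 10.29) = 25.12 / 17.52 = 1.434 g/cm^3

1.434


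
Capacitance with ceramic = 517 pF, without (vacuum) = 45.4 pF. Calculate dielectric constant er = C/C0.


er = 517 / 45.4 = 11.39

11.39


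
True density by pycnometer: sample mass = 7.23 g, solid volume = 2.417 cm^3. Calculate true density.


TD = 7.23 / 2.417 = 2.991 g/cm^3

2.991


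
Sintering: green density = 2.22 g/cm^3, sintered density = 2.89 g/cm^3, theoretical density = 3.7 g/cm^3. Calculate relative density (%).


Relative = 2.89 / 3.7 * 100 = 78.1%

78.1


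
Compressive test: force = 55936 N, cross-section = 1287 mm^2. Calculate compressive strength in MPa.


CS = 55936 / 1287 = 43.5 MPa

43.5


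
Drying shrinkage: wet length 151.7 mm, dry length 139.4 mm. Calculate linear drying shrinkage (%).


DS = (151.7 - 139.4) / 151.7 * 100 = 8.11%

8.11


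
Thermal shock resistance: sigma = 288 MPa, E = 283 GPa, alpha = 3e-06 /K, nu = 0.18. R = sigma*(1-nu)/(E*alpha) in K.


R = 288*(1-0.18)/(283*1000*3e-06) = 278 K

278


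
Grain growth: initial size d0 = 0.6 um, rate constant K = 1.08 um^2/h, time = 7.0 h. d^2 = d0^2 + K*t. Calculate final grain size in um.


d^2 = 0.6^2 + 1.08*7.0 = 7.92
d = sqrt(7.92) = 2.81 um

2.81


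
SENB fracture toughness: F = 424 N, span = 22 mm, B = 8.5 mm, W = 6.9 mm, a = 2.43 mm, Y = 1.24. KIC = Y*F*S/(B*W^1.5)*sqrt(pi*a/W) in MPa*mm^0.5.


KIC = 1.24*424*22/(8.5*6.9^1.5)*sqrt(pi*2.43/6.9) = 78.97

78.97


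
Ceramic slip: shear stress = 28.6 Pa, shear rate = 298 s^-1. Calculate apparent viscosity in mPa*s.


eta = tau/gamma * 1000 = 28.6/298 * 1000 = 96.0 mPa*s

96.0


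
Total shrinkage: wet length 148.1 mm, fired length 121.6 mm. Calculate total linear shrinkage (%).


TS = (148.1 - 121.6) / 148.1 * 100 = 17.89%

17.89


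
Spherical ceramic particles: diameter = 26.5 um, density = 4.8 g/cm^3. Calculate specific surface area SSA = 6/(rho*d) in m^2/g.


SSA = 6 / (4.8 * 26.5) = 0.047 m^2/g

0.047


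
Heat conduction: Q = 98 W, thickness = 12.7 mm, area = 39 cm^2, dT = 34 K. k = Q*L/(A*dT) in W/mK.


k = 98*12.7/1000/(39/10000*34) = 9.39 W/mK

9.39


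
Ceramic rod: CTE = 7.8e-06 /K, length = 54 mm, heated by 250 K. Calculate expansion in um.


dL = 7.8e-06 * 54 * 250 * 1000 = 105.3 um

105.3


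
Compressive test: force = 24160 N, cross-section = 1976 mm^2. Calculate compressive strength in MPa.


CS = 24160 / 1976 = 12.2 MPa

12.2


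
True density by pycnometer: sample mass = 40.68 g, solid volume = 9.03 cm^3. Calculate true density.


TD = 40.68 / 9.03 = 4.505 g/cm^3

4.505


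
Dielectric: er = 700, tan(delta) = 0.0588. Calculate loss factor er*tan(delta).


Loss = 700 * 0.0588 = 41.16

41.16


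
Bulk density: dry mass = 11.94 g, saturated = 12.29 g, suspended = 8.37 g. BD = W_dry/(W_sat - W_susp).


BD = 11.94 / (12.29 - 8.37) = 11.94 / 3.92 = 3.046 g/cm^3

3.046


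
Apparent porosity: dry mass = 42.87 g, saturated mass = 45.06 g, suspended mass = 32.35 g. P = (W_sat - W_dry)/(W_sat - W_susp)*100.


P = (45.06 - 42.87) / (45.06 - 32.35) * 100 = 2.19 / 12.71 * 100 = 17.2%

17.2


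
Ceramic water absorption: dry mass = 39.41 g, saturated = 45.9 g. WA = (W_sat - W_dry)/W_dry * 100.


WA = (45.9 - 39.41) / 39.41 * 100 = 16.47%

16.47


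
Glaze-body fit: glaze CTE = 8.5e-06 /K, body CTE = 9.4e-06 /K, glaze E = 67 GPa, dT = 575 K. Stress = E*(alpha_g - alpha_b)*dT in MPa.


Stress = 67*1000*(8.5e-06 - 9.4e-06)*575 = -34.7 MPa

-34.7


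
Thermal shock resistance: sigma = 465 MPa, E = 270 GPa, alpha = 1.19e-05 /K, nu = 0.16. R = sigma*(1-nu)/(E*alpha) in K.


R = 465*(1-0.16)/(270*1000*1.19e-05) = 122 K

122


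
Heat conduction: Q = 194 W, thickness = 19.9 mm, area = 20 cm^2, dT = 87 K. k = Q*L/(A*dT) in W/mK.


k = 194*19.9/1000/(20/10000*87) = 22.19 W/mK

22.19


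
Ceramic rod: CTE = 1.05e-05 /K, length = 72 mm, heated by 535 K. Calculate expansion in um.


dL = 1.05e-05 * 72 * 535 * 1000 = 404.46 um

404.46


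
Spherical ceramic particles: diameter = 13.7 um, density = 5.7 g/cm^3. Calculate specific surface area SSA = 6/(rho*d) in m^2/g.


SSA = 6 / (5.7 * 13.7) = 0.077 m^2/g

0.077


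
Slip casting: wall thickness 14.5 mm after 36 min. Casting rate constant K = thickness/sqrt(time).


K = 14.5 / sqrt(36) = 14.5 / 6.0 = 2.417 mm/min^0.5

2.417


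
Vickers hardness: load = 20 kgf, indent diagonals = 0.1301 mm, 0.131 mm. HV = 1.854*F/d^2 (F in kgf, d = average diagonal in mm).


d_avg = (0.1301+0.131)/2 = 0.13055 mm
HV = 1.854*20/0.13055^2 = 2176

2176


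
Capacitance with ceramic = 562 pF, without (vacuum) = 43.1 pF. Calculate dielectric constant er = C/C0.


er = 562 / 43.1 = 13.04

13.04


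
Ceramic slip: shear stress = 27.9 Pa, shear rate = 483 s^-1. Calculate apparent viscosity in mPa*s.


eta = tau/gamma * 1000 = 27.9/483 * 1000 = 57.8 mPa*s

57.8


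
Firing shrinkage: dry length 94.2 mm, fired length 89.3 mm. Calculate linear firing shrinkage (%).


FS = (94.2 - 89.3) / 94.2 * 100 = 5.2%

5.2


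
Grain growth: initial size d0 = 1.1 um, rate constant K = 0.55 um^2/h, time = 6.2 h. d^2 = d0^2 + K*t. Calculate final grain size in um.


d^2 = 1.1^2 + 0.55*6.2 = 4.62
d = sqrt(4.62) = 2.15 um

2.15


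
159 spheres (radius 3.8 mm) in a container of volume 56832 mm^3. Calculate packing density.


V_sphere = 4/3*pi*3.8^3 = 229.8473 mm^3
Total V = 159*229.8473 = 36545.7207 mm^3
PD = 36545.7207 / 56832 = 0.643

0.643


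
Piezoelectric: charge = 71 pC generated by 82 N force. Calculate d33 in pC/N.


d33 = 71 / 82 = 0.9 pC/N

0.9


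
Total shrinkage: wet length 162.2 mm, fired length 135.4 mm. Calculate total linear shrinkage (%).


TS = (162.2 - 135.4) / 162.2 * 100 = 16.52%

16.52


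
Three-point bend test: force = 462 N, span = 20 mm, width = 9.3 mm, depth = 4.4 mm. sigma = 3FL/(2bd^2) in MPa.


sigma = 3*462*20/(2*9.3*4.4^2) = 77.0 MPa

77.0


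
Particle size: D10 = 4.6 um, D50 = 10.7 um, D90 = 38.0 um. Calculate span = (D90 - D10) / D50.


Span = (38.0 - 4.6) / 10.7 = 33.4 / 10.7 = 3.121

3.121


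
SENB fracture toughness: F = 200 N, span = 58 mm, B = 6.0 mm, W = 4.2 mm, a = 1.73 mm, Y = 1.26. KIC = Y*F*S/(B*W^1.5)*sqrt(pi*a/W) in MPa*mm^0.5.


KIC = 1.26*200*58/(6.0*4.2^1.5)*sqrt(pi*1.73/4.2) = 321.94

321.94


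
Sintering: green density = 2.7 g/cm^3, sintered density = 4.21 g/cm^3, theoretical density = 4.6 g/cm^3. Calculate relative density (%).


Relative = 4.21 / 4.6 * 100 = 91.5%

91.5


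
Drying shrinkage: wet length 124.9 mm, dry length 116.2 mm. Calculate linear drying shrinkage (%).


DS = (124.9 - 116.2) / 124.9 * 100 = 6.97%

6.97


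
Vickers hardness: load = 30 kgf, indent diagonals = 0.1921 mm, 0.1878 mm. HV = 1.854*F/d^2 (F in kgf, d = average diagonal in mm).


d_avg = (0.1921+0.1878)/2 = 0.18995 mm
HV = 1.854*30/0.18995^2 = 1542

1542


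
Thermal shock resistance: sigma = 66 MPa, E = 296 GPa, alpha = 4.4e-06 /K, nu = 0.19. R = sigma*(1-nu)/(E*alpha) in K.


R = 66*(1-0.19)/(296*1000*4.4e-06) = 41 K

41


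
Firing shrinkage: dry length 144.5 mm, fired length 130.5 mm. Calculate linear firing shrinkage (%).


FS = (144.5 - 130.5) / 144.5 * 100 = 9.69%

9.69


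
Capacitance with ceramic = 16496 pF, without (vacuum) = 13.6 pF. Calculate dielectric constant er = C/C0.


er = 16496 / 13.6 = 1212.94

1212.94


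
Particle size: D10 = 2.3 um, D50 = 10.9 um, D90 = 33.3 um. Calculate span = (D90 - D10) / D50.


Span = (33.3 - 2.3) / 10.9 = 31.0 / 10.9 = 2.844

2.844


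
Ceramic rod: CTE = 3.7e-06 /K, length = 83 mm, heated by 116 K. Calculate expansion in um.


dL = 3.7e-06 * 83 * 116 * 1000 = 35.624 um

35.624


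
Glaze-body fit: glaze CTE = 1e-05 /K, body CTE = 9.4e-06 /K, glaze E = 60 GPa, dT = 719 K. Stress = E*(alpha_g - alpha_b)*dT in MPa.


Stress = 60*1000*(1e-05 - 9.4e-06)*719 = 25.9 MPa

25.9


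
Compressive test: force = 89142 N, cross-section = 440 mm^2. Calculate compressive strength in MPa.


CS = 89142 / 440 = 202.6 MPa

202.6


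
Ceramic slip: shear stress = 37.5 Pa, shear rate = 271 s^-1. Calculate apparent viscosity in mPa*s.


eta = tau/gamma * 1000 = 37.5/271 * 1000 = 138.4 mPa*s

138.4


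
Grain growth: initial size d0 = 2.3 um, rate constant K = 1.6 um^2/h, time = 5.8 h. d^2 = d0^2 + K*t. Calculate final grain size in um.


d^2 = 2.3^2 + 1.6*5.8 = 14.57
d = sqrt(14.57) = 3.82 um

3.82


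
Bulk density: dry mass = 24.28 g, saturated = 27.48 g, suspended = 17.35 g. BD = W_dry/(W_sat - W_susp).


BD = 24.28 / (27.48 - 17.35) = 24.28 / 10.13 = 2.397 g/cm^3

2.397


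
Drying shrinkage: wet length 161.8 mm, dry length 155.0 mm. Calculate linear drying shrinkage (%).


DS = (161.8 - 155.0) / 161.8 * 100 = 4.2%

4.2


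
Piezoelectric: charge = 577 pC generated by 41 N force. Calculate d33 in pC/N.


d33 = 577 / 41 = 14.1 pC/N

14.1


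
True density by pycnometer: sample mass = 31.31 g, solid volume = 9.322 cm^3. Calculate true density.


TD = 31.31 / 9.322 = 3.359 g/cm^3

3.359


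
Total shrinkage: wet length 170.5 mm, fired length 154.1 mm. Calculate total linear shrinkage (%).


TS = (170.5 - 154.1) / 170.5 * 100 = 9.62%

9.62


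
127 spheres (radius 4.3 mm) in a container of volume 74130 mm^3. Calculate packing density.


V_sphere = 4/3*pi*4.3^3 = 333.0381 mm^3
Total V = 127*333.0381 = 42295.8387 mm^3
PD = 42295.8387 / 74130 = 0.571

0.571


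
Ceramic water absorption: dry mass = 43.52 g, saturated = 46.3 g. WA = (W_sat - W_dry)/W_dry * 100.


WA = (46.3 - 43.52) / 43.52 * 100 = 6.39%

6.39


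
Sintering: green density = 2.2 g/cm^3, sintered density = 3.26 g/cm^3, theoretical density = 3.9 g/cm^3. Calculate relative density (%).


Relative = 3.26 / 3.9 * 100 = 83.6%

83.6


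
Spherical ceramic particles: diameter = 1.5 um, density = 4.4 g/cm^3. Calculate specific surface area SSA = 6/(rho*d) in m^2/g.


SSA = 6 / (4.4 * 1.5) = 0.909 m^2/g

0.909


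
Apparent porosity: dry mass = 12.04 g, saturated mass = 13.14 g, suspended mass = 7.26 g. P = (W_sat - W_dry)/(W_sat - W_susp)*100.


P = (13.14 - 12.04) / (13.14 - 7.26) * 100 = 1.1 / 5.88 * 100 = 18.7%

18.7


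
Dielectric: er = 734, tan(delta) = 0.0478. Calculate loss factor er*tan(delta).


Loss = 734 * 0.0478 = 35.085

35.085


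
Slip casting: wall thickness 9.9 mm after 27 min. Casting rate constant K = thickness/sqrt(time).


K = 9.9 / sqrt(27) = 9.9 / 5.1962 = 1.905 mm/min^0.5

1.905


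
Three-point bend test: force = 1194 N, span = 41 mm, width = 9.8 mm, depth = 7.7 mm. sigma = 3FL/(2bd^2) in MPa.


sigma = 3*1194*41/(2*9.8*7.7^2) = 126.4 MPa

126.4


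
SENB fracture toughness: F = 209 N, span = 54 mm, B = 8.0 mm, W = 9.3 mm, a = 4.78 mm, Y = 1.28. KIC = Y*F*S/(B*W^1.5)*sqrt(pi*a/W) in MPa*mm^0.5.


KIC = 1.28*209*54/(8.0*9.3^1.5)*sqrt(pi*4.78/9.3) = 80.91

80.91
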